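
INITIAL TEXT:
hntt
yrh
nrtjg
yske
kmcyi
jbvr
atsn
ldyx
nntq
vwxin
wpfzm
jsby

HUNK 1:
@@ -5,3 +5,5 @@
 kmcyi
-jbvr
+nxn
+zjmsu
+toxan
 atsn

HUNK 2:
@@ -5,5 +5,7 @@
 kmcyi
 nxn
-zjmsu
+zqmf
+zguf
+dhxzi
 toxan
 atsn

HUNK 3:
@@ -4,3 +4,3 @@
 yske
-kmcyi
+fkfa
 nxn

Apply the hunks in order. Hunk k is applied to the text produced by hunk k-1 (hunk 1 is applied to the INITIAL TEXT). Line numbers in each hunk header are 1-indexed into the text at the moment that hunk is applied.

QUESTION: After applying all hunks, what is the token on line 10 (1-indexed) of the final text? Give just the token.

Hunk 1: at line 5 remove [jbvr] add [nxn,zjmsu,toxan] -> 14 lines: hntt yrh nrtjg yske kmcyi nxn zjmsu toxan atsn ldyx nntq vwxin wpfzm jsby
Hunk 2: at line 5 remove [zjmsu] add [zqmf,zguf,dhxzi] -> 16 lines: hntt yrh nrtjg yske kmcyi nxn zqmf zguf dhxzi toxan atsn ldyx nntq vwxin wpfzm jsby
Hunk 3: at line 4 remove [kmcyi] add [fkfa] -> 16 lines: hntt yrh nrtjg yske fkfa nxn zqmf zguf dhxzi toxan atsn ldyx nntq vwxin wpfzm jsby
Final line 10: toxan

Answer: toxan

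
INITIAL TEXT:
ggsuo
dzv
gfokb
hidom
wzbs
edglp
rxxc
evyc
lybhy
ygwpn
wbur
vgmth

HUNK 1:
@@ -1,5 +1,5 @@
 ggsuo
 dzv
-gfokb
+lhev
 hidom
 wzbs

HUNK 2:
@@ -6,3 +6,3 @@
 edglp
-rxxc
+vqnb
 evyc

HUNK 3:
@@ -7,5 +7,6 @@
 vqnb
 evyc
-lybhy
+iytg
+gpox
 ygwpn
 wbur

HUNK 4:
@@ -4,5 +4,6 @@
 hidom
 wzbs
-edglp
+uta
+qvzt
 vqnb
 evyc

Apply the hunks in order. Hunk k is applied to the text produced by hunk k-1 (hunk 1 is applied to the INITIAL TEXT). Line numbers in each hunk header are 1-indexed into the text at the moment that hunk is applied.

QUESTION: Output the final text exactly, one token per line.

Answer: ggsuo
dzv
lhev
hidom
wzbs
uta
qvzt
vqnb
evyc
iytg
gpox
ygwpn
wbur
vgmth

Derivation:
Hunk 1: at line 1 remove [gfokb] add [lhev] -> 12 lines: ggsuo dzv lhev hidom wzbs edglp rxxc evyc lybhy ygwpn wbur vgmth
Hunk 2: at line 6 remove [rxxc] add [vqnb] -> 12 lines: ggsuo dzv lhev hidom wzbs edglp vqnb evyc lybhy ygwpn wbur vgmth
Hunk 3: at line 7 remove [lybhy] add [iytg,gpox] -> 13 lines: ggsuo dzv lhev hidom wzbs edglp vqnb evyc iytg gpox ygwpn wbur vgmth
Hunk 4: at line 4 remove [edglp] add [uta,qvzt] -> 14 lines: ggsuo dzv lhev hidom wzbs uta qvzt vqnb evyc iytg gpox ygwpn wbur vgmth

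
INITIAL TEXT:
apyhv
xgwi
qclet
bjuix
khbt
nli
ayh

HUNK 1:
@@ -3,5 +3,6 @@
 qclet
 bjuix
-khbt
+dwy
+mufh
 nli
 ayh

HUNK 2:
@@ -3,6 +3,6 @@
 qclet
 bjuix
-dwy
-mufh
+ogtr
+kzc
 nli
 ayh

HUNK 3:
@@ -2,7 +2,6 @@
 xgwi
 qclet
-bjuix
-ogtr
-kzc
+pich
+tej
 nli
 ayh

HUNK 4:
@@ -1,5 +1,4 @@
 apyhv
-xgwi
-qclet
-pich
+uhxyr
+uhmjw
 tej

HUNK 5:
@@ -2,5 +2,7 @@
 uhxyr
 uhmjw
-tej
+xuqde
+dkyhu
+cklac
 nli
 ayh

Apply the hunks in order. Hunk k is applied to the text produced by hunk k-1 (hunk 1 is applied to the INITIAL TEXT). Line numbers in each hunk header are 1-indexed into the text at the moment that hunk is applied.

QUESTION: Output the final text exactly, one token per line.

Answer: apyhv
uhxyr
uhmjw
xuqde
dkyhu
cklac
nli
ayh

Derivation:
Hunk 1: at line 3 remove [khbt] add [dwy,mufh] -> 8 lines: apyhv xgwi qclet bjuix dwy mufh nli ayh
Hunk 2: at line 3 remove [dwy,mufh] add [ogtr,kzc] -> 8 lines: apyhv xgwi qclet bjuix ogtr kzc nli ayh
Hunk 3: at line 2 remove [bjuix,ogtr,kzc] add [pich,tej] -> 7 lines: apyhv xgwi qclet pich tej nli ayh
Hunk 4: at line 1 remove [xgwi,qclet,pich] add [uhxyr,uhmjw] -> 6 lines: apyhv uhxyr uhmjw tej nli ayh
Hunk 5: at line 2 remove [tej] add [xuqde,dkyhu,cklac] -> 8 lines: apyhv uhxyr uhmjw xuqde dkyhu cklac nli ayh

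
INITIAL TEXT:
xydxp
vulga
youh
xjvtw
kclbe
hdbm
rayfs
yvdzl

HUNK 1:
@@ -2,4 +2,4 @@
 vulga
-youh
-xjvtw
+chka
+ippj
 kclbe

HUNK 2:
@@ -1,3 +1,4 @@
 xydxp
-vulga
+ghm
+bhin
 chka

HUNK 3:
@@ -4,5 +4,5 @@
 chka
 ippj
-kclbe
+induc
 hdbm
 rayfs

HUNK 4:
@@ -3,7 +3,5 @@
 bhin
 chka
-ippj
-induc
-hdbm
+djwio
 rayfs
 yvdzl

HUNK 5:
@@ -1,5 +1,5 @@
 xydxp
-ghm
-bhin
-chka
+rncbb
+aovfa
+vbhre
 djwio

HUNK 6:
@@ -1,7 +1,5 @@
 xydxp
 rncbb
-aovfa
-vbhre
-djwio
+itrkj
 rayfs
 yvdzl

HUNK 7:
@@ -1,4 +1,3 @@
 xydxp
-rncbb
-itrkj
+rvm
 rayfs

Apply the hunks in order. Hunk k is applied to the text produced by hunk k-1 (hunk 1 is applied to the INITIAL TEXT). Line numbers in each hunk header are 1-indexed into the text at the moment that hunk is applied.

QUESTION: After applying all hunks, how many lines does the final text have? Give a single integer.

Hunk 1: at line 2 remove [youh,xjvtw] add [chka,ippj] -> 8 lines: xydxp vulga chka ippj kclbe hdbm rayfs yvdzl
Hunk 2: at line 1 remove [vulga] add [ghm,bhin] -> 9 lines: xydxp ghm bhin chka ippj kclbe hdbm rayfs yvdzl
Hunk 3: at line 4 remove [kclbe] add [induc] -> 9 lines: xydxp ghm bhin chka ippj induc hdbm rayfs yvdzl
Hunk 4: at line 3 remove [ippj,induc,hdbm] add [djwio] -> 7 lines: xydxp ghm bhin chka djwio rayfs yvdzl
Hunk 5: at line 1 remove [ghm,bhin,chka] add [rncbb,aovfa,vbhre] -> 7 lines: xydxp rncbb aovfa vbhre djwio rayfs yvdzl
Hunk 6: at line 1 remove [aovfa,vbhre,djwio] add [itrkj] -> 5 lines: xydxp rncbb itrkj rayfs yvdzl
Hunk 7: at line 1 remove [rncbb,itrkj] add [rvm] -> 4 lines: xydxp rvm rayfs yvdzl
Final line count: 4

Answer: 4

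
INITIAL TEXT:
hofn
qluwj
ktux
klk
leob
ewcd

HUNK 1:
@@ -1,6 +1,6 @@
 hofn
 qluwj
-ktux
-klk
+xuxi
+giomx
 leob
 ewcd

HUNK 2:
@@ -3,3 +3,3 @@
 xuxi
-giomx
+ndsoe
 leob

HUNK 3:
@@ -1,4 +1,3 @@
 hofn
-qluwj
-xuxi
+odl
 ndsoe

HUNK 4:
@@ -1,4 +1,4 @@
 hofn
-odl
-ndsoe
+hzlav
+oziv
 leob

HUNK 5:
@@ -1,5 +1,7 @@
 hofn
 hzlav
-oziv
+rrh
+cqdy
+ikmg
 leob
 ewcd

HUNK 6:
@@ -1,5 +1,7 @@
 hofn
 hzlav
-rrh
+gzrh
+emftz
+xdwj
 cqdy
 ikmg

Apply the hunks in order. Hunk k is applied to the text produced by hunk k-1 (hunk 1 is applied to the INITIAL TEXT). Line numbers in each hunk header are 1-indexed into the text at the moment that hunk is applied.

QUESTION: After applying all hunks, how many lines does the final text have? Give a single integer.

Hunk 1: at line 1 remove [ktux,klk] add [xuxi,giomx] -> 6 lines: hofn qluwj xuxi giomx leob ewcd
Hunk 2: at line 3 remove [giomx] add [ndsoe] -> 6 lines: hofn qluwj xuxi ndsoe leob ewcd
Hunk 3: at line 1 remove [qluwj,xuxi] add [odl] -> 5 lines: hofn odl ndsoe leob ewcd
Hunk 4: at line 1 remove [odl,ndsoe] add [hzlav,oziv] -> 5 lines: hofn hzlav oziv leob ewcd
Hunk 5: at line 1 remove [oziv] add [rrh,cqdy,ikmg] -> 7 lines: hofn hzlav rrh cqdy ikmg leob ewcd
Hunk 6: at line 1 remove [rrh] add [gzrh,emftz,xdwj] -> 9 lines: hofn hzlav gzrh emftz xdwj cqdy ikmg leob ewcd
Final line count: 9

Answer: 9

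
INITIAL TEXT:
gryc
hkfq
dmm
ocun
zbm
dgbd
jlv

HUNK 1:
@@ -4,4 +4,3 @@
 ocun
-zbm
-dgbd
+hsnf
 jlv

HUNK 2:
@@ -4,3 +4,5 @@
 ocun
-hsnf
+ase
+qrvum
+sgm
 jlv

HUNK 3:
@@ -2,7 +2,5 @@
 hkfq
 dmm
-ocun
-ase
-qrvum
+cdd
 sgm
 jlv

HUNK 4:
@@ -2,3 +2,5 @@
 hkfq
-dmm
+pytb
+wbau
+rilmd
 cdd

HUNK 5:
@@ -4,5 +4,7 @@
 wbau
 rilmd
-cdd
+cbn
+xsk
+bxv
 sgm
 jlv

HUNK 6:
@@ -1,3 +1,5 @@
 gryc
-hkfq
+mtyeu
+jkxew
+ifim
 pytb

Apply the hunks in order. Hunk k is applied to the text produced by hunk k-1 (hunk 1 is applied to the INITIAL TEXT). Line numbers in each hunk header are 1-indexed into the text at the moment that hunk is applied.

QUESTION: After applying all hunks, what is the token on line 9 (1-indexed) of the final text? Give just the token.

Answer: xsk

Derivation:
Hunk 1: at line 4 remove [zbm,dgbd] add [hsnf] -> 6 lines: gryc hkfq dmm ocun hsnf jlv
Hunk 2: at line 4 remove [hsnf] add [ase,qrvum,sgm] -> 8 lines: gryc hkfq dmm ocun ase qrvum sgm jlv
Hunk 3: at line 2 remove [ocun,ase,qrvum] add [cdd] -> 6 lines: gryc hkfq dmm cdd sgm jlv
Hunk 4: at line 2 remove [dmm] add [pytb,wbau,rilmd] -> 8 lines: gryc hkfq pytb wbau rilmd cdd sgm jlv
Hunk 5: at line 4 remove [cdd] add [cbn,xsk,bxv] -> 10 lines: gryc hkfq pytb wbau rilmd cbn xsk bxv sgm jlv
Hunk 6: at line 1 remove [hkfq] add [mtyeu,jkxew,ifim] -> 12 lines: gryc mtyeu jkxew ifim pytb wbau rilmd cbn xsk bxv sgm jlv
Final line 9: xsk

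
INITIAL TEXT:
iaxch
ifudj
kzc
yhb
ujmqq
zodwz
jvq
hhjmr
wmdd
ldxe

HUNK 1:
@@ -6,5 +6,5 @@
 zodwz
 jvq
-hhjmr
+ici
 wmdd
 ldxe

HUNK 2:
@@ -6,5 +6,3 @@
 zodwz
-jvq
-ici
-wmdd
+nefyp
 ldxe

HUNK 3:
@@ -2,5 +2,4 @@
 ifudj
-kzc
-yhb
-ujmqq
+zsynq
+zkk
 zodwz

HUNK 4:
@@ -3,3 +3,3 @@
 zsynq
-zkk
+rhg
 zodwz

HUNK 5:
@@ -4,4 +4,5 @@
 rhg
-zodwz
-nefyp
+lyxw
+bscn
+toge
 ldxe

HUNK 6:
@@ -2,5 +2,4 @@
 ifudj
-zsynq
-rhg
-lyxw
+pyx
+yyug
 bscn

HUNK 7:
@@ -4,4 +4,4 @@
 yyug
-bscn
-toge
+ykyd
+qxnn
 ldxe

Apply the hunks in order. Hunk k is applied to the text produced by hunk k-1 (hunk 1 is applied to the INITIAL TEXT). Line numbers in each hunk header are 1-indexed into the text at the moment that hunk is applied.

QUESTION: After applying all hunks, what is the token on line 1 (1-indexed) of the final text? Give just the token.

Answer: iaxch

Derivation:
Hunk 1: at line 6 remove [hhjmr] add [ici] -> 10 lines: iaxch ifudj kzc yhb ujmqq zodwz jvq ici wmdd ldxe
Hunk 2: at line 6 remove [jvq,ici,wmdd] add [nefyp] -> 8 lines: iaxch ifudj kzc yhb ujmqq zodwz nefyp ldxe
Hunk 3: at line 2 remove [kzc,yhb,ujmqq] add [zsynq,zkk] -> 7 lines: iaxch ifudj zsynq zkk zodwz nefyp ldxe
Hunk 4: at line 3 remove [zkk] add [rhg] -> 7 lines: iaxch ifudj zsynq rhg zodwz nefyp ldxe
Hunk 5: at line 4 remove [zodwz,nefyp] add [lyxw,bscn,toge] -> 8 lines: iaxch ifudj zsynq rhg lyxw bscn toge ldxe
Hunk 6: at line 2 remove [zsynq,rhg,lyxw] add [pyx,yyug] -> 7 lines: iaxch ifudj pyx yyug bscn toge ldxe
Hunk 7: at line 4 remove [bscn,toge] add [ykyd,qxnn] -> 7 lines: iaxch ifudj pyx yyug ykyd qxnn ldxe
Final line 1: iaxch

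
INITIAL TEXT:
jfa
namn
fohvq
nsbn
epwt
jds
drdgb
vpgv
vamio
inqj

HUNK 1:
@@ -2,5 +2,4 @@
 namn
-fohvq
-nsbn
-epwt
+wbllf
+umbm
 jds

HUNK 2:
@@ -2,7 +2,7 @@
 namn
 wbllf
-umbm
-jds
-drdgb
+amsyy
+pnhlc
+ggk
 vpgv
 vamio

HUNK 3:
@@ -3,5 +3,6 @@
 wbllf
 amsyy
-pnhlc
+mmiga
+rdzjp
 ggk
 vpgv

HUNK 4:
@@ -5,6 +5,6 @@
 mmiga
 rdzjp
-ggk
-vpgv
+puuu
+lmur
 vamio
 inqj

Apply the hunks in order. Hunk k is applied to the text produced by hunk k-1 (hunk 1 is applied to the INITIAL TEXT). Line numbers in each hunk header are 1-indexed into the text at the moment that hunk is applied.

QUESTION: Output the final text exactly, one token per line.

Answer: jfa
namn
wbllf
amsyy
mmiga
rdzjp
puuu
lmur
vamio
inqj

Derivation:
Hunk 1: at line 2 remove [fohvq,nsbn,epwt] add [wbllf,umbm] -> 9 lines: jfa namn wbllf umbm jds drdgb vpgv vamio inqj
Hunk 2: at line 2 remove [umbm,jds,drdgb] add [amsyy,pnhlc,ggk] -> 9 lines: jfa namn wbllf amsyy pnhlc ggk vpgv vamio inqj
Hunk 3: at line 3 remove [pnhlc] add [mmiga,rdzjp] -> 10 lines: jfa namn wbllf amsyy mmiga rdzjp ggk vpgv vamio inqj
Hunk 4: at line 5 remove [ggk,vpgv] add [puuu,lmur] -> 10 lines: jfa namn wbllf amsyy mmiga rdzjp puuu lmur vamio inqj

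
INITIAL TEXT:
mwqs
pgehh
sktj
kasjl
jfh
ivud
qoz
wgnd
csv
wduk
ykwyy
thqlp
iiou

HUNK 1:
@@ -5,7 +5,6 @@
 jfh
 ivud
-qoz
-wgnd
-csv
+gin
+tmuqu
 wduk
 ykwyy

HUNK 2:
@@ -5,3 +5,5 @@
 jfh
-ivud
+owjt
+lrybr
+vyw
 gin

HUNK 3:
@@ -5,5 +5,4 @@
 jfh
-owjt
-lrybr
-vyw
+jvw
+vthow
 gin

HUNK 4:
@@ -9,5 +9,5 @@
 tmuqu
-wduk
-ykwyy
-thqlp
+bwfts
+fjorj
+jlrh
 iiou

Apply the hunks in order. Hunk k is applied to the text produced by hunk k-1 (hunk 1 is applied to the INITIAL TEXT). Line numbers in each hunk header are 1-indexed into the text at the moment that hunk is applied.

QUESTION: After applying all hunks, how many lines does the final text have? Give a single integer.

Answer: 13

Derivation:
Hunk 1: at line 5 remove [qoz,wgnd,csv] add [gin,tmuqu] -> 12 lines: mwqs pgehh sktj kasjl jfh ivud gin tmuqu wduk ykwyy thqlp iiou
Hunk 2: at line 5 remove [ivud] add [owjt,lrybr,vyw] -> 14 lines: mwqs pgehh sktj kasjl jfh owjt lrybr vyw gin tmuqu wduk ykwyy thqlp iiou
Hunk 3: at line 5 remove [owjt,lrybr,vyw] add [jvw,vthow] -> 13 lines: mwqs pgehh sktj kasjl jfh jvw vthow gin tmuqu wduk ykwyy thqlp iiou
Hunk 4: at line 9 remove [wduk,ykwyy,thqlp] add [bwfts,fjorj,jlrh] -> 13 lines: mwqs pgehh sktj kasjl jfh jvw vthow gin tmuqu bwfts fjorj jlrh iiou
Final line count: 13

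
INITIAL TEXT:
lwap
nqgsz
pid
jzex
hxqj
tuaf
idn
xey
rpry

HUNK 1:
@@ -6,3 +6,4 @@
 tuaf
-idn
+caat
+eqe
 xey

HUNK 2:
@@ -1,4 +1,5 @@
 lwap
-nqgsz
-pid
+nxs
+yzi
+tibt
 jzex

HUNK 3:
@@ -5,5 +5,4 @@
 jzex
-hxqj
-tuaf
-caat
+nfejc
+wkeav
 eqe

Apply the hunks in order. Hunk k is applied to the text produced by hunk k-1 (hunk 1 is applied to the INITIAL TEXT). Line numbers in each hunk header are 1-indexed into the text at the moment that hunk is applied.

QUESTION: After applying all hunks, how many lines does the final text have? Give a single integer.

Hunk 1: at line 6 remove [idn] add [caat,eqe] -> 10 lines: lwap nqgsz pid jzex hxqj tuaf caat eqe xey rpry
Hunk 2: at line 1 remove [nqgsz,pid] add [nxs,yzi,tibt] -> 11 lines: lwap nxs yzi tibt jzex hxqj tuaf caat eqe xey rpry
Hunk 3: at line 5 remove [hxqj,tuaf,caat] add [nfejc,wkeav] -> 10 lines: lwap nxs yzi tibt jzex nfejc wkeav eqe xey rpry
Final line count: 10

Answer: 10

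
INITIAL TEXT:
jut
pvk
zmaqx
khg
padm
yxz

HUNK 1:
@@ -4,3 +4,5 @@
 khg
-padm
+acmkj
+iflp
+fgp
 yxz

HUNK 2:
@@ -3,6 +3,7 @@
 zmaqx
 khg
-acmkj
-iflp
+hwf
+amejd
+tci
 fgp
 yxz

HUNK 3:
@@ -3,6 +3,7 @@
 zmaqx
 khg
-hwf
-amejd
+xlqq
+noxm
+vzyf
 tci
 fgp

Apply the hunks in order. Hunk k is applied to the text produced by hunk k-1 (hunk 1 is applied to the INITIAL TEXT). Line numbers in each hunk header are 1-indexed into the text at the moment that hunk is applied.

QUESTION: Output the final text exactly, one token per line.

Hunk 1: at line 4 remove [padm] add [acmkj,iflp,fgp] -> 8 lines: jut pvk zmaqx khg acmkj iflp fgp yxz
Hunk 2: at line 3 remove [acmkj,iflp] add [hwf,amejd,tci] -> 9 lines: jut pvk zmaqx khg hwf amejd tci fgp yxz
Hunk 3: at line 3 remove [hwf,amejd] add [xlqq,noxm,vzyf] -> 10 lines: jut pvk zmaqx khg xlqq noxm vzyf tci fgp yxz

Answer: jut
pvk
zmaqx
khg
xlqq
noxm
vzyf
tci
fgp
yxz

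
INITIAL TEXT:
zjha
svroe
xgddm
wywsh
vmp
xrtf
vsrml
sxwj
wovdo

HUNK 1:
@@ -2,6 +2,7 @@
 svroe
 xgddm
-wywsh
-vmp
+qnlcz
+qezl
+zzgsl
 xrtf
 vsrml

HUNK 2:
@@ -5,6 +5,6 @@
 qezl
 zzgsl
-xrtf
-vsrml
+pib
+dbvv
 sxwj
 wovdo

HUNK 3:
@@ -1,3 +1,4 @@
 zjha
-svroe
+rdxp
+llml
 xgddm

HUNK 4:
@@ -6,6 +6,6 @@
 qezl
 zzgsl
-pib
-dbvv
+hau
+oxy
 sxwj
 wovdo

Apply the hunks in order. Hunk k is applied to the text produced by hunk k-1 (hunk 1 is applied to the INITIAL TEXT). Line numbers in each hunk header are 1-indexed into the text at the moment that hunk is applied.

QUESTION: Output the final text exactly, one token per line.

Answer: zjha
rdxp
llml
xgddm
qnlcz
qezl
zzgsl
hau
oxy
sxwj
wovdo

Derivation:
Hunk 1: at line 2 remove [wywsh,vmp] add [qnlcz,qezl,zzgsl] -> 10 lines: zjha svroe xgddm qnlcz qezl zzgsl xrtf vsrml sxwj wovdo
Hunk 2: at line 5 remove [xrtf,vsrml] add [pib,dbvv] -> 10 lines: zjha svroe xgddm qnlcz qezl zzgsl pib dbvv sxwj wovdo
Hunk 3: at line 1 remove [svroe] add [rdxp,llml] -> 11 lines: zjha rdxp llml xgddm qnlcz qezl zzgsl pib dbvv sxwj wovdo
Hunk 4: at line 6 remove [pib,dbvv] add [hau,oxy] -> 11 lines: zjha rdxp llml xgddm qnlcz qezl zzgsl hau oxy sxwj wovdo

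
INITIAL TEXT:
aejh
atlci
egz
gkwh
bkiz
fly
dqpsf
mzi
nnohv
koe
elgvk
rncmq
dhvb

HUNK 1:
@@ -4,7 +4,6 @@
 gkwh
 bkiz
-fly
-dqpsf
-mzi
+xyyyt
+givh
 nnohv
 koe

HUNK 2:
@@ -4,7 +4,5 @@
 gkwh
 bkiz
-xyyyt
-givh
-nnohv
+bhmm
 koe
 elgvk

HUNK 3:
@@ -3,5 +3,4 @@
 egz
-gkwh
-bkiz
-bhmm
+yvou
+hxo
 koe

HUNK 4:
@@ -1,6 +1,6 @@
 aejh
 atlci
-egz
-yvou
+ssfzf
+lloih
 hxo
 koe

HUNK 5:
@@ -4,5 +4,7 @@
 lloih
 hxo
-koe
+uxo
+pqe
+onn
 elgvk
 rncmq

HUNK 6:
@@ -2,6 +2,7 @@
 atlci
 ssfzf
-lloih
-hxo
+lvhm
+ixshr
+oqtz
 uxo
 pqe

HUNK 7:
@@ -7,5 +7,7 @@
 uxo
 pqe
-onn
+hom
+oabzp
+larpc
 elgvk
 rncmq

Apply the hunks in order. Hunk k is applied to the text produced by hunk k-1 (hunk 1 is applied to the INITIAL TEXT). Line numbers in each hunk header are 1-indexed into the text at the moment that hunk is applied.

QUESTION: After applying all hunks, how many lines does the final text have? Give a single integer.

Hunk 1: at line 4 remove [fly,dqpsf,mzi] add [xyyyt,givh] -> 12 lines: aejh atlci egz gkwh bkiz xyyyt givh nnohv koe elgvk rncmq dhvb
Hunk 2: at line 4 remove [xyyyt,givh,nnohv] add [bhmm] -> 10 lines: aejh atlci egz gkwh bkiz bhmm koe elgvk rncmq dhvb
Hunk 3: at line 3 remove [gkwh,bkiz,bhmm] add [yvou,hxo] -> 9 lines: aejh atlci egz yvou hxo koe elgvk rncmq dhvb
Hunk 4: at line 1 remove [egz,yvou] add [ssfzf,lloih] -> 9 lines: aejh atlci ssfzf lloih hxo koe elgvk rncmq dhvb
Hunk 5: at line 4 remove [koe] add [uxo,pqe,onn] -> 11 lines: aejh atlci ssfzf lloih hxo uxo pqe onn elgvk rncmq dhvb
Hunk 6: at line 2 remove [lloih,hxo] add [lvhm,ixshr,oqtz] -> 12 lines: aejh atlci ssfzf lvhm ixshr oqtz uxo pqe onn elgvk rncmq dhvb
Hunk 7: at line 7 remove [onn] add [hom,oabzp,larpc] -> 14 lines: aejh atlci ssfzf lvhm ixshr oqtz uxo pqe hom oabzp larpc elgvk rncmq dhvb
Final line count: 14

Answer: 14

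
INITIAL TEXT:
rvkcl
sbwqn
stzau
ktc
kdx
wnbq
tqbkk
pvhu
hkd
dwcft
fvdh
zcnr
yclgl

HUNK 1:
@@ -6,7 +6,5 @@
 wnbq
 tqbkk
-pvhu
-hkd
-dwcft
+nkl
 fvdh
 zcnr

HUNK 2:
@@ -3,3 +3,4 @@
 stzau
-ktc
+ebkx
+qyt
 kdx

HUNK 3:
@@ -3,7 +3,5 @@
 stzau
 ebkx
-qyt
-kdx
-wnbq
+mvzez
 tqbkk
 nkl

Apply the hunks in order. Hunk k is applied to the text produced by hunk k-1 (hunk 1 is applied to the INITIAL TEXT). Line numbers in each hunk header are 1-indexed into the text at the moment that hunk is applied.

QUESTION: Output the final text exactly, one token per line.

Hunk 1: at line 6 remove [pvhu,hkd,dwcft] add [nkl] -> 11 lines: rvkcl sbwqn stzau ktc kdx wnbq tqbkk nkl fvdh zcnr yclgl
Hunk 2: at line 3 remove [ktc] add [ebkx,qyt] -> 12 lines: rvkcl sbwqn stzau ebkx qyt kdx wnbq tqbkk nkl fvdh zcnr yclgl
Hunk 3: at line 3 remove [qyt,kdx,wnbq] add [mvzez] -> 10 lines: rvkcl sbwqn stzau ebkx mvzez tqbkk nkl fvdh zcnr yclgl

Answer: rvkcl
sbwqn
stzau
ebkx
mvzez
tqbkk
nkl
fvdh
zcnr
yclgl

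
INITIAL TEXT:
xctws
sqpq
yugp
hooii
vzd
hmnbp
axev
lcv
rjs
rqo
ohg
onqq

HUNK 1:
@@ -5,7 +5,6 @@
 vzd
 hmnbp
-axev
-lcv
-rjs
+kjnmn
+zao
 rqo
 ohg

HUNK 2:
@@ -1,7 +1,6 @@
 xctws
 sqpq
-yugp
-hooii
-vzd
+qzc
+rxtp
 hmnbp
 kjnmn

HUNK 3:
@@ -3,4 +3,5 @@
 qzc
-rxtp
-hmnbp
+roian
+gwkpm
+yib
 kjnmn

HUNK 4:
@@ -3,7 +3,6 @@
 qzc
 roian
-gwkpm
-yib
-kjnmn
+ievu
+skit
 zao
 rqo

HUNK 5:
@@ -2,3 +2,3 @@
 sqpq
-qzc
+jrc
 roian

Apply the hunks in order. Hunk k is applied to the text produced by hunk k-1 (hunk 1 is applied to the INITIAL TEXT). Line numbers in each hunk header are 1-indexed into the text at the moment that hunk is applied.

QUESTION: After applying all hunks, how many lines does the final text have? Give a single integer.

Answer: 10

Derivation:
Hunk 1: at line 5 remove [axev,lcv,rjs] add [kjnmn,zao] -> 11 lines: xctws sqpq yugp hooii vzd hmnbp kjnmn zao rqo ohg onqq
Hunk 2: at line 1 remove [yugp,hooii,vzd] add [qzc,rxtp] -> 10 lines: xctws sqpq qzc rxtp hmnbp kjnmn zao rqo ohg onqq
Hunk 3: at line 3 remove [rxtp,hmnbp] add [roian,gwkpm,yib] -> 11 lines: xctws sqpq qzc roian gwkpm yib kjnmn zao rqo ohg onqq
Hunk 4: at line 3 remove [gwkpm,yib,kjnmn] add [ievu,skit] -> 10 lines: xctws sqpq qzc roian ievu skit zao rqo ohg onqq
Hunk 5: at line 2 remove [qzc] add [jrc] -> 10 lines: xctws sqpq jrc roian ievu skit zao rqo ohg onqq
Final line count: 10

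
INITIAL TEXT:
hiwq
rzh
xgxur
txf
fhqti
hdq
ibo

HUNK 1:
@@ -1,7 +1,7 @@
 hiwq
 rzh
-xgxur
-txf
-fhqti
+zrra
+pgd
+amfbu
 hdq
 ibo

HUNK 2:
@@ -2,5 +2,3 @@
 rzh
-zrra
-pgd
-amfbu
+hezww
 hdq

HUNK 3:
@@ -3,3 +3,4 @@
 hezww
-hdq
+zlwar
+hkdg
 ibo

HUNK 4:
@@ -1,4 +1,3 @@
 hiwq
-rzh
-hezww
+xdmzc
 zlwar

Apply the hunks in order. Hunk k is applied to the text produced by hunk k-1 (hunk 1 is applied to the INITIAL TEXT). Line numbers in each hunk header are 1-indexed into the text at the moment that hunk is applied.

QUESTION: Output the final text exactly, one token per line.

Answer: hiwq
xdmzc
zlwar
hkdg
ibo

Derivation:
Hunk 1: at line 1 remove [xgxur,txf,fhqti] add [zrra,pgd,amfbu] -> 7 lines: hiwq rzh zrra pgd amfbu hdq ibo
Hunk 2: at line 2 remove [zrra,pgd,amfbu] add [hezww] -> 5 lines: hiwq rzh hezww hdq ibo
Hunk 3: at line 3 remove [hdq] add [zlwar,hkdg] -> 6 lines: hiwq rzh hezww zlwar hkdg ibo
Hunk 4: at line 1 remove [rzh,hezww] add [xdmzc] -> 5 lines: hiwq xdmzc zlwar hkdg ibo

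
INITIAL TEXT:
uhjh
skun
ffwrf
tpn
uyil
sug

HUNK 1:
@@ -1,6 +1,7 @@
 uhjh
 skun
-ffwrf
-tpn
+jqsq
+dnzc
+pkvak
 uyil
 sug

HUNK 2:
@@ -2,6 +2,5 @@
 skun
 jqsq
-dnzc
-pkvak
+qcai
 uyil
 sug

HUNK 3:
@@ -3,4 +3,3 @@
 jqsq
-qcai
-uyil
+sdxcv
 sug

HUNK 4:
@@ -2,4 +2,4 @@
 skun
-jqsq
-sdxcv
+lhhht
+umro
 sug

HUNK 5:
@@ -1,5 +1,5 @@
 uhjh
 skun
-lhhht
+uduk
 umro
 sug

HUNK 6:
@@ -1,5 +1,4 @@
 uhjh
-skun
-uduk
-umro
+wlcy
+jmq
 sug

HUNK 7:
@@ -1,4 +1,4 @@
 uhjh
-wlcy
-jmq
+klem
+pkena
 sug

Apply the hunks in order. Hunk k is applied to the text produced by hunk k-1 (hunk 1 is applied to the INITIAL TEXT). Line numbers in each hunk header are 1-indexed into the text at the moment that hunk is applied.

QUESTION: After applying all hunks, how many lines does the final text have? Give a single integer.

Answer: 4

Derivation:
Hunk 1: at line 1 remove [ffwrf,tpn] add [jqsq,dnzc,pkvak] -> 7 lines: uhjh skun jqsq dnzc pkvak uyil sug
Hunk 2: at line 2 remove [dnzc,pkvak] add [qcai] -> 6 lines: uhjh skun jqsq qcai uyil sug
Hunk 3: at line 3 remove [qcai,uyil] add [sdxcv] -> 5 lines: uhjh skun jqsq sdxcv sug
Hunk 4: at line 2 remove [jqsq,sdxcv] add [lhhht,umro] -> 5 lines: uhjh skun lhhht umro sug
Hunk 5: at line 1 remove [lhhht] add [uduk] -> 5 lines: uhjh skun uduk umro sug
Hunk 6: at line 1 remove [skun,uduk,umro] add [wlcy,jmq] -> 4 lines: uhjh wlcy jmq sug
Hunk 7: at line 1 remove [wlcy,jmq] add [klem,pkena] -> 4 lines: uhjh klem pkena sug
Final line count: 4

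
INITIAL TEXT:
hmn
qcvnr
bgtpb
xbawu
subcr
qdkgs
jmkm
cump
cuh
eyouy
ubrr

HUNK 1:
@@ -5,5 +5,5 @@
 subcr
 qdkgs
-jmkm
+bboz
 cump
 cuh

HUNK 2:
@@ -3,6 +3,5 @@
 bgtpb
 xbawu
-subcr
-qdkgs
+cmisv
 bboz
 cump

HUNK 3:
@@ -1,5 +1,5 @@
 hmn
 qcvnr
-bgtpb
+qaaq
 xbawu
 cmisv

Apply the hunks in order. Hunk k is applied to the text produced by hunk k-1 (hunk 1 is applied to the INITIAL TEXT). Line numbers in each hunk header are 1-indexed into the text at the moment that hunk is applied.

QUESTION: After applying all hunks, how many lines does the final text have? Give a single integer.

Answer: 10

Derivation:
Hunk 1: at line 5 remove [jmkm] add [bboz] -> 11 lines: hmn qcvnr bgtpb xbawu subcr qdkgs bboz cump cuh eyouy ubrr
Hunk 2: at line 3 remove [subcr,qdkgs] add [cmisv] -> 10 lines: hmn qcvnr bgtpb xbawu cmisv bboz cump cuh eyouy ubrr
Hunk 3: at line 1 remove [bgtpb] add [qaaq] -> 10 lines: hmn qcvnr qaaq xbawu cmisv bboz cump cuh eyouy ubrr
Final line count: 10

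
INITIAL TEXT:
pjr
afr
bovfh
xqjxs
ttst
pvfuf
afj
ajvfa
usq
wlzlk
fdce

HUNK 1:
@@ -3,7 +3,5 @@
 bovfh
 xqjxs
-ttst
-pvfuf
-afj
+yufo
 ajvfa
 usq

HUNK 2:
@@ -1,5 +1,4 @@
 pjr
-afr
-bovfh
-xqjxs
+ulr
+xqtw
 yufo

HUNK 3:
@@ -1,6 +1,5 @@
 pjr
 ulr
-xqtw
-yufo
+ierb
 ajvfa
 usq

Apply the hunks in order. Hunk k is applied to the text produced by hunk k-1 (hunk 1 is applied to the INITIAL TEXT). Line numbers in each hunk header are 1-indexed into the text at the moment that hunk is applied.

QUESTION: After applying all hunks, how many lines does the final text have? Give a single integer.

Hunk 1: at line 3 remove [ttst,pvfuf,afj] add [yufo] -> 9 lines: pjr afr bovfh xqjxs yufo ajvfa usq wlzlk fdce
Hunk 2: at line 1 remove [afr,bovfh,xqjxs] add [ulr,xqtw] -> 8 lines: pjr ulr xqtw yufo ajvfa usq wlzlk fdce
Hunk 3: at line 1 remove [xqtw,yufo] add [ierb] -> 7 lines: pjr ulr ierb ajvfa usq wlzlk fdce
Final line count: 7

Answer: 7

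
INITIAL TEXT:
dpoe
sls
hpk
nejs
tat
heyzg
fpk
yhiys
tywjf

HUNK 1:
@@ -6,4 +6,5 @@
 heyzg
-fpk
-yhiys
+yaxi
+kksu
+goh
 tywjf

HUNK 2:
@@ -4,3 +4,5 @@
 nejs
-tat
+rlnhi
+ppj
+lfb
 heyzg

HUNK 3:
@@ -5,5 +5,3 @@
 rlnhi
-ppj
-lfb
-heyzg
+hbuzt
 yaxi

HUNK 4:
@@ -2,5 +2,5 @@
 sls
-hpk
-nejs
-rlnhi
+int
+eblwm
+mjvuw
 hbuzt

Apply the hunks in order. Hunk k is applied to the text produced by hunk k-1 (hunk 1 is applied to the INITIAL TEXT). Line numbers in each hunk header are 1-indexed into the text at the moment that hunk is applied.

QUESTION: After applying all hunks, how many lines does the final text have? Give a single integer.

Hunk 1: at line 6 remove [fpk,yhiys] add [yaxi,kksu,goh] -> 10 lines: dpoe sls hpk nejs tat heyzg yaxi kksu goh tywjf
Hunk 2: at line 4 remove [tat] add [rlnhi,ppj,lfb] -> 12 lines: dpoe sls hpk nejs rlnhi ppj lfb heyzg yaxi kksu goh tywjf
Hunk 3: at line 5 remove [ppj,lfb,heyzg] add [hbuzt] -> 10 lines: dpoe sls hpk nejs rlnhi hbuzt yaxi kksu goh tywjf
Hunk 4: at line 2 remove [hpk,nejs,rlnhi] add [int,eblwm,mjvuw] -> 10 lines: dpoe sls int eblwm mjvuw hbuzt yaxi kksu goh tywjf
Final line count: 10

Answer: 10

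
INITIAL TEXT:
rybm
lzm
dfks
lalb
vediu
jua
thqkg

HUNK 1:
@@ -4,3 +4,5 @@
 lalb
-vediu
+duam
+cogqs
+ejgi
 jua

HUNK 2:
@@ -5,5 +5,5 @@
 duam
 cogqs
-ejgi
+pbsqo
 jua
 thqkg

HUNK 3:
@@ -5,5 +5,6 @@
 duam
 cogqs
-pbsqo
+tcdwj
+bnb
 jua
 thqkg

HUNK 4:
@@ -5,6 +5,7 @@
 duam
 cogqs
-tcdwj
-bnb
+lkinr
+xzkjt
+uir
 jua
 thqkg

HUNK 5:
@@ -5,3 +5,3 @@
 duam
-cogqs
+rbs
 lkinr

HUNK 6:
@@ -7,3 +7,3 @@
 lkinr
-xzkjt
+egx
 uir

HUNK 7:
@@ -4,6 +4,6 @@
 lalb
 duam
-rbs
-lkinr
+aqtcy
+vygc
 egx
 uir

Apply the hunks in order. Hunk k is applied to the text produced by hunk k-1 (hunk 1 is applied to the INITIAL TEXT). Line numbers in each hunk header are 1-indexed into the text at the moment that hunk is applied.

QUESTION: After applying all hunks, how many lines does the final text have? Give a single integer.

Answer: 11

Derivation:
Hunk 1: at line 4 remove [vediu] add [duam,cogqs,ejgi] -> 9 lines: rybm lzm dfks lalb duam cogqs ejgi jua thqkg
Hunk 2: at line 5 remove [ejgi] add [pbsqo] -> 9 lines: rybm lzm dfks lalb duam cogqs pbsqo jua thqkg
Hunk 3: at line 5 remove [pbsqo] add [tcdwj,bnb] -> 10 lines: rybm lzm dfks lalb duam cogqs tcdwj bnb jua thqkg
Hunk 4: at line 5 remove [tcdwj,bnb] add [lkinr,xzkjt,uir] -> 11 lines: rybm lzm dfks lalb duam cogqs lkinr xzkjt uir jua thqkg
Hunk 5: at line 5 remove [cogqs] add [rbs] -> 11 lines: rybm lzm dfks lalb duam rbs lkinr xzkjt uir jua thqkg
Hunk 6: at line 7 remove [xzkjt] add [egx] -> 11 lines: rybm lzm dfks lalb duam rbs lkinr egx uir jua thqkg
Hunk 7: at line 4 remove [rbs,lkinr] add [aqtcy,vygc] -> 11 lines: rybm lzm dfks lalb duam aqtcy vygc egx uir jua thqkg
Final line count: 11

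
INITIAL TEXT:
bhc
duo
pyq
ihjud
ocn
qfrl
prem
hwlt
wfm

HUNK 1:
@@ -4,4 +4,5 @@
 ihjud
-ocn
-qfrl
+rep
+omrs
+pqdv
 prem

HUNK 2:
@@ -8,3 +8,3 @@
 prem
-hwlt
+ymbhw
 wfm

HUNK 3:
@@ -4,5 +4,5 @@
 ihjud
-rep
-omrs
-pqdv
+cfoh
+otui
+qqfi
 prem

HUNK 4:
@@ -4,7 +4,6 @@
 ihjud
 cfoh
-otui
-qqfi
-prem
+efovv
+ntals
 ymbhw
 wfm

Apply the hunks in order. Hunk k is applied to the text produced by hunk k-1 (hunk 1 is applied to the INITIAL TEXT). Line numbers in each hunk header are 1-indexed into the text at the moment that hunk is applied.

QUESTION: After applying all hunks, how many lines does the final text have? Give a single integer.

Answer: 9

Derivation:
Hunk 1: at line 4 remove [ocn,qfrl] add [rep,omrs,pqdv] -> 10 lines: bhc duo pyq ihjud rep omrs pqdv prem hwlt wfm
Hunk 2: at line 8 remove [hwlt] add [ymbhw] -> 10 lines: bhc duo pyq ihjud rep omrs pqdv prem ymbhw wfm
Hunk 3: at line 4 remove [rep,omrs,pqdv] add [cfoh,otui,qqfi] -> 10 lines: bhc duo pyq ihjud cfoh otui qqfi prem ymbhw wfm
Hunk 4: at line 4 remove [otui,qqfi,prem] add [efovv,ntals] -> 9 lines: bhc duo pyq ihjud cfoh efovv ntals ymbhw wfm
Final line count: 9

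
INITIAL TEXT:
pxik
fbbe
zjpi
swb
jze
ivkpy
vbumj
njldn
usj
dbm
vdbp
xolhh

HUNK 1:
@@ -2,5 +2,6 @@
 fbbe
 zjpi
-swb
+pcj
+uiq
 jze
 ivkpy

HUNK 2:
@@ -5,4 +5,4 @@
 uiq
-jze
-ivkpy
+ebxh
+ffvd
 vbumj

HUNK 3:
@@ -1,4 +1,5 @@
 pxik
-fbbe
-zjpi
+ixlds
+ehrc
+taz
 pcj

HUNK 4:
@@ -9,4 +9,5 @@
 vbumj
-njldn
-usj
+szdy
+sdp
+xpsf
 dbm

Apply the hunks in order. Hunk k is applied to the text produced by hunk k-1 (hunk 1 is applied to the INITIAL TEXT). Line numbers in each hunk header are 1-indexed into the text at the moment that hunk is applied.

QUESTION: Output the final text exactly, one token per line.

Answer: pxik
ixlds
ehrc
taz
pcj
uiq
ebxh
ffvd
vbumj
szdy
sdp
xpsf
dbm
vdbp
xolhh

Derivation:
Hunk 1: at line 2 remove [swb] add [pcj,uiq] -> 13 lines: pxik fbbe zjpi pcj uiq jze ivkpy vbumj njldn usj dbm vdbp xolhh
Hunk 2: at line 5 remove [jze,ivkpy] add [ebxh,ffvd] -> 13 lines: pxik fbbe zjpi pcj uiq ebxh ffvd vbumj njldn usj dbm vdbp xolhh
Hunk 3: at line 1 remove [fbbe,zjpi] add [ixlds,ehrc,taz] -> 14 lines: pxik ixlds ehrc taz pcj uiq ebxh ffvd vbumj njldn usj dbm vdbp xolhh
Hunk 4: at line 9 remove [njldn,usj] add [szdy,sdp,xpsf] -> 15 lines: pxik ixlds ehrc taz pcj uiq ebxh ffvd vbumj szdy sdp xpsf dbm vdbp xolhh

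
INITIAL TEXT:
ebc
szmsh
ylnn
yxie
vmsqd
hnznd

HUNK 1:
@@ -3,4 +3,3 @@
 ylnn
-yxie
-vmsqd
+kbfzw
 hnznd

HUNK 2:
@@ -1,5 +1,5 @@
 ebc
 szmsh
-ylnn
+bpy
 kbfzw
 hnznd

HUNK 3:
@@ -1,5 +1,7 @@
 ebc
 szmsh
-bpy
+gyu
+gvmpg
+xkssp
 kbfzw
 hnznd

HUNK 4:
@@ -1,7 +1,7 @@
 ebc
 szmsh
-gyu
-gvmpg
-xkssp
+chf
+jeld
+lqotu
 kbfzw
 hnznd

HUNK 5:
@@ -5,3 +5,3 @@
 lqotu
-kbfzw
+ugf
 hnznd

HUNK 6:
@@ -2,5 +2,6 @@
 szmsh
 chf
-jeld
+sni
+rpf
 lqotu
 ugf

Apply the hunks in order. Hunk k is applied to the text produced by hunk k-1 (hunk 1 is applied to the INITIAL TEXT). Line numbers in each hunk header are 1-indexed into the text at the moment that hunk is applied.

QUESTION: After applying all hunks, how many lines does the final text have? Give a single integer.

Answer: 8

Derivation:
Hunk 1: at line 3 remove [yxie,vmsqd] add [kbfzw] -> 5 lines: ebc szmsh ylnn kbfzw hnznd
Hunk 2: at line 1 remove [ylnn] add [bpy] -> 5 lines: ebc szmsh bpy kbfzw hnznd
Hunk 3: at line 1 remove [bpy] add [gyu,gvmpg,xkssp] -> 7 lines: ebc szmsh gyu gvmpg xkssp kbfzw hnznd
Hunk 4: at line 1 remove [gyu,gvmpg,xkssp] add [chf,jeld,lqotu] -> 7 lines: ebc szmsh chf jeld lqotu kbfzw hnznd
Hunk 5: at line 5 remove [kbfzw] add [ugf] -> 7 lines: ebc szmsh chf jeld lqotu ugf hnznd
Hunk 6: at line 2 remove [jeld] add [sni,rpf] -> 8 lines: ebc szmsh chf sni rpf lqotu ugf hnznd
Final line count: 8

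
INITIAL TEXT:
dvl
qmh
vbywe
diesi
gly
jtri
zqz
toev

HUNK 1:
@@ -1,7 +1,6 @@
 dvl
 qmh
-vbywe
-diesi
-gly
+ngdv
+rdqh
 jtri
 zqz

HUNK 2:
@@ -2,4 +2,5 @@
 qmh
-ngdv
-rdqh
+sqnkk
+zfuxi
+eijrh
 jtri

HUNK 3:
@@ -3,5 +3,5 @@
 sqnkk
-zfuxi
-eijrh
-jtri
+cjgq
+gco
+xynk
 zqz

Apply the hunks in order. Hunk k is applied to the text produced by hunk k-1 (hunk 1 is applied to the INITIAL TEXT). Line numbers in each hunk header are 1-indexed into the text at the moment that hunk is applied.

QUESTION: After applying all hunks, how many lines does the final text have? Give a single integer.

Answer: 8

Derivation:
Hunk 1: at line 1 remove [vbywe,diesi,gly] add [ngdv,rdqh] -> 7 lines: dvl qmh ngdv rdqh jtri zqz toev
Hunk 2: at line 2 remove [ngdv,rdqh] add [sqnkk,zfuxi,eijrh] -> 8 lines: dvl qmh sqnkk zfuxi eijrh jtri zqz toev
Hunk 3: at line 3 remove [zfuxi,eijrh,jtri] add [cjgq,gco,xynk] -> 8 lines: dvl qmh sqnkk cjgq gco xynk zqz toev
Final line count: 8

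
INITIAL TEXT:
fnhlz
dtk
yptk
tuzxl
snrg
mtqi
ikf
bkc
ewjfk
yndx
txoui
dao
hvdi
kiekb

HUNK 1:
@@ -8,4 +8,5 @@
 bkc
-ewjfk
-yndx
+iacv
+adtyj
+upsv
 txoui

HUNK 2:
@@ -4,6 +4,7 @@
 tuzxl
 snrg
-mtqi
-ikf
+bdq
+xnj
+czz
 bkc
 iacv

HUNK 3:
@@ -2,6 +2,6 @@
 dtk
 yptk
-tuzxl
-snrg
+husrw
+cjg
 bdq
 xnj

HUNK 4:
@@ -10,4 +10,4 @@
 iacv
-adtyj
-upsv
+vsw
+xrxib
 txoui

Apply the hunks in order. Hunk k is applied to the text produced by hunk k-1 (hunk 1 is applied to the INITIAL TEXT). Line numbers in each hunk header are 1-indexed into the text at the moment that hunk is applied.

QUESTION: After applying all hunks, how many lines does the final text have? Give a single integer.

Hunk 1: at line 8 remove [ewjfk,yndx] add [iacv,adtyj,upsv] -> 15 lines: fnhlz dtk yptk tuzxl snrg mtqi ikf bkc iacv adtyj upsv txoui dao hvdi kiekb
Hunk 2: at line 4 remove [mtqi,ikf] add [bdq,xnj,czz] -> 16 lines: fnhlz dtk yptk tuzxl snrg bdq xnj czz bkc iacv adtyj upsv txoui dao hvdi kiekb
Hunk 3: at line 2 remove [tuzxl,snrg] add [husrw,cjg] -> 16 lines: fnhlz dtk yptk husrw cjg bdq xnj czz bkc iacv adtyj upsv txoui dao hvdi kiekb
Hunk 4: at line 10 remove [adtyj,upsv] add [vsw,xrxib] -> 16 lines: fnhlz dtk yptk husrw cjg bdq xnj czz bkc iacv vsw xrxib txoui dao hvdi kiekb
Final line count: 16

Answer: 16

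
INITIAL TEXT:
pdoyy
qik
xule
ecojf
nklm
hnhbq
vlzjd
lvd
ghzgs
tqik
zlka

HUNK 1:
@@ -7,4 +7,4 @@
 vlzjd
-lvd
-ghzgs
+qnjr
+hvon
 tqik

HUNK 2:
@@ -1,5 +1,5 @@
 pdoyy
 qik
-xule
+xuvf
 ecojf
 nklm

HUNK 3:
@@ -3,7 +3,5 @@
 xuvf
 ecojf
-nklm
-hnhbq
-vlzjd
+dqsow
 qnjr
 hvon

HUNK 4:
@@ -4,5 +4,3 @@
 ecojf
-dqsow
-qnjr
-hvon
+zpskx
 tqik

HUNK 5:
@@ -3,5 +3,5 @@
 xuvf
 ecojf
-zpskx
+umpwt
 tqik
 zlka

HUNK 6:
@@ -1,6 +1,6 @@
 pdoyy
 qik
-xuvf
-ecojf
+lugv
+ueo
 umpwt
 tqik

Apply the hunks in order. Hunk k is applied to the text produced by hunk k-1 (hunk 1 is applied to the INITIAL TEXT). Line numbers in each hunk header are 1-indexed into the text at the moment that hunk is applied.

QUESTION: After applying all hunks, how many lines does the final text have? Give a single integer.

Hunk 1: at line 7 remove [lvd,ghzgs] add [qnjr,hvon] -> 11 lines: pdoyy qik xule ecojf nklm hnhbq vlzjd qnjr hvon tqik zlka
Hunk 2: at line 1 remove [xule] add [xuvf] -> 11 lines: pdoyy qik xuvf ecojf nklm hnhbq vlzjd qnjr hvon tqik zlka
Hunk 3: at line 3 remove [nklm,hnhbq,vlzjd] add [dqsow] -> 9 lines: pdoyy qik xuvf ecojf dqsow qnjr hvon tqik zlka
Hunk 4: at line 4 remove [dqsow,qnjr,hvon] add [zpskx] -> 7 lines: pdoyy qik xuvf ecojf zpskx tqik zlka
Hunk 5: at line 3 remove [zpskx] add [umpwt] -> 7 lines: pdoyy qik xuvf ecojf umpwt tqik zlka
Hunk 6: at line 1 remove [xuvf,ecojf] add [lugv,ueo] -> 7 lines: pdoyy qik lugv ueo umpwt tqik zlka
Final line count: 7

Answer: 7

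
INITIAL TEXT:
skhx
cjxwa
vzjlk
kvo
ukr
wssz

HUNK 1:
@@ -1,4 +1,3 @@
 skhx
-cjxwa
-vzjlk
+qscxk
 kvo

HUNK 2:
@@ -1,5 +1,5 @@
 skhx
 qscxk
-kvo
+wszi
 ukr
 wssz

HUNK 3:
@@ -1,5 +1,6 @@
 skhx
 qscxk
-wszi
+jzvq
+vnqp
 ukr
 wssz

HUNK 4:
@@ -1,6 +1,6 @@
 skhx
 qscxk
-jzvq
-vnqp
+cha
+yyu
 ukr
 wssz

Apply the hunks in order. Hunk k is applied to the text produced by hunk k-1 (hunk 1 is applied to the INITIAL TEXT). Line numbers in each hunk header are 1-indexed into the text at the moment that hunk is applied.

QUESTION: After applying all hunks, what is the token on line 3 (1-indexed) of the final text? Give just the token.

Answer: cha

Derivation:
Hunk 1: at line 1 remove [cjxwa,vzjlk] add [qscxk] -> 5 lines: skhx qscxk kvo ukr wssz
Hunk 2: at line 1 remove [kvo] add [wszi] -> 5 lines: skhx qscxk wszi ukr wssz
Hunk 3: at line 1 remove [wszi] add [jzvq,vnqp] -> 6 lines: skhx qscxk jzvq vnqp ukr wssz
Hunk 4: at line 1 remove [jzvq,vnqp] add [cha,yyu] -> 6 lines: skhx qscxk cha yyu ukr wssz
Final line 3: cha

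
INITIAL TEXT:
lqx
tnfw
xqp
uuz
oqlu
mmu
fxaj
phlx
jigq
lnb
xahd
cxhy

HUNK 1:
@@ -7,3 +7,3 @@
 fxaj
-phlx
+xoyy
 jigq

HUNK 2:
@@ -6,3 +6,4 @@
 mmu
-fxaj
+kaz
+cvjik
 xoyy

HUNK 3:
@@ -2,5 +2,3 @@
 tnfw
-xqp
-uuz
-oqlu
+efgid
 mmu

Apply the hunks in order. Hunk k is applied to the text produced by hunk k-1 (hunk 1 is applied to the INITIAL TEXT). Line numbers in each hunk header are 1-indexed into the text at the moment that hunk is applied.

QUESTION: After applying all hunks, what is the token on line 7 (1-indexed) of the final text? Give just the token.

Answer: xoyy

Derivation:
Hunk 1: at line 7 remove [phlx] add [xoyy] -> 12 lines: lqx tnfw xqp uuz oqlu mmu fxaj xoyy jigq lnb xahd cxhy
Hunk 2: at line 6 remove [fxaj] add [kaz,cvjik] -> 13 lines: lqx tnfw xqp uuz oqlu mmu kaz cvjik xoyy jigq lnb xahd cxhy
Hunk 3: at line 2 remove [xqp,uuz,oqlu] add [efgid] -> 11 lines: lqx tnfw efgid mmu kaz cvjik xoyy jigq lnb xahd cxhy
Final line 7: xoyy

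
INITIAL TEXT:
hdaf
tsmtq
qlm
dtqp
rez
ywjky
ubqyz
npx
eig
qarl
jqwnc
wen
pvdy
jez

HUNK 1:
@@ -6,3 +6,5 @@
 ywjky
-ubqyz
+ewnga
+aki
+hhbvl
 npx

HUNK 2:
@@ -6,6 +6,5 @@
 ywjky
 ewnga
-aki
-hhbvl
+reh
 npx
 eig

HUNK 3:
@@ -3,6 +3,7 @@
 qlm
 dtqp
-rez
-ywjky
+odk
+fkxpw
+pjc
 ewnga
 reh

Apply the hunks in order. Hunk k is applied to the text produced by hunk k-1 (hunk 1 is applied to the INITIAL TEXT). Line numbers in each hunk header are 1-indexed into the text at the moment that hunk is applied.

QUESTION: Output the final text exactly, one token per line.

Hunk 1: at line 6 remove [ubqyz] add [ewnga,aki,hhbvl] -> 16 lines: hdaf tsmtq qlm dtqp rez ywjky ewnga aki hhbvl npx eig qarl jqwnc wen pvdy jez
Hunk 2: at line 6 remove [aki,hhbvl] add [reh] -> 15 lines: hdaf tsmtq qlm dtqp rez ywjky ewnga reh npx eig qarl jqwnc wen pvdy jez
Hunk 3: at line 3 remove [rez,ywjky] add [odk,fkxpw,pjc] -> 16 lines: hdaf tsmtq qlm dtqp odk fkxpw pjc ewnga reh npx eig qarl jqwnc wen pvdy jez

Answer: hdaf
tsmtq
qlm
dtqp
odk
fkxpw
pjc
ewnga
reh
npx
eig
qarl
jqwnc
wen
pvdy
jez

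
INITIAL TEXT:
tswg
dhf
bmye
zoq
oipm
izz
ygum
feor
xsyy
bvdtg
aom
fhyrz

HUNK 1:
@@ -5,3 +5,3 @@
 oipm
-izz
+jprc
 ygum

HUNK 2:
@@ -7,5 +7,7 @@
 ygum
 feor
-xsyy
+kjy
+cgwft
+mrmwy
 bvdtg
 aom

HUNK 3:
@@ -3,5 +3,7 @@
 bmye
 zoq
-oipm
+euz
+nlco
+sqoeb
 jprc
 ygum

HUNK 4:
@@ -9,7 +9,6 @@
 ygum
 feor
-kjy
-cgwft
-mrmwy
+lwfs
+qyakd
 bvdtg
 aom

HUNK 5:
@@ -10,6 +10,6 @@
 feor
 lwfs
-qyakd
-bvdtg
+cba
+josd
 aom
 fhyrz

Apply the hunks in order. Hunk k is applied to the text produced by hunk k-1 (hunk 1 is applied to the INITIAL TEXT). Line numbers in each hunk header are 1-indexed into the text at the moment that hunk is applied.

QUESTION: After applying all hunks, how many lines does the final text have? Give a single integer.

Hunk 1: at line 5 remove [izz] add [jprc] -> 12 lines: tswg dhf bmye zoq oipm jprc ygum feor xsyy bvdtg aom fhyrz
Hunk 2: at line 7 remove [xsyy] add [kjy,cgwft,mrmwy] -> 14 lines: tswg dhf bmye zoq oipm jprc ygum feor kjy cgwft mrmwy bvdtg aom fhyrz
Hunk 3: at line 3 remove [oipm] add [euz,nlco,sqoeb] -> 16 lines: tswg dhf bmye zoq euz nlco sqoeb jprc ygum feor kjy cgwft mrmwy bvdtg aom fhyrz
Hunk 4: at line 9 remove [kjy,cgwft,mrmwy] add [lwfs,qyakd] -> 15 lines: tswg dhf bmye zoq euz nlco sqoeb jprc ygum feor lwfs qyakd bvdtg aom fhyrz
Hunk 5: at line 10 remove [qyakd,bvdtg] add [cba,josd] -> 15 lines: tswg dhf bmye zoq euz nlco sqoeb jprc ygum feor lwfs cba josd aom fhyrz
Final line count: 15

Answer: 15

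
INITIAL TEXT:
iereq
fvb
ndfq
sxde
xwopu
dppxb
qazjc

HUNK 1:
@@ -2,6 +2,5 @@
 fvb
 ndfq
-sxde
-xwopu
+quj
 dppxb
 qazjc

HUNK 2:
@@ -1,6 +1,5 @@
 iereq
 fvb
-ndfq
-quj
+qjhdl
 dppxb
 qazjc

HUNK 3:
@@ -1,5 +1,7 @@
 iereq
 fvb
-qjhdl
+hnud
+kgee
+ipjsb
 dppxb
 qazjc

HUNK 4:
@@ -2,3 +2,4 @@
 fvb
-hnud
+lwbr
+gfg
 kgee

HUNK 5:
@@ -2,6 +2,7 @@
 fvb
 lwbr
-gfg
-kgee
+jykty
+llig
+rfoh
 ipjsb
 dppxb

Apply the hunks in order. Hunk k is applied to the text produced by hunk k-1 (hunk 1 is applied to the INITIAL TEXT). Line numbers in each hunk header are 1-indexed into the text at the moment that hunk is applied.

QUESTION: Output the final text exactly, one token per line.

Answer: iereq
fvb
lwbr
jykty
llig
rfoh
ipjsb
dppxb
qazjc

Derivation:
Hunk 1: at line 2 remove [sxde,xwopu] add [quj] -> 6 lines: iereq fvb ndfq quj dppxb qazjc
Hunk 2: at line 1 remove [ndfq,quj] add [qjhdl] -> 5 lines: iereq fvb qjhdl dppxb qazjc
Hunk 3: at line 1 remove [qjhdl] add [hnud,kgee,ipjsb] -> 7 lines: iereq fvb hnud kgee ipjsb dppxb qazjc
Hunk 4: at line 2 remove [hnud] add [lwbr,gfg] -> 8 lines: iereq fvb lwbr gfg kgee ipjsb dppxb qazjc
Hunk 5: at line 2 remove [gfg,kgee] add [jykty,llig,rfoh] -> 9 lines: iereq fvb lwbr jykty llig rfoh ipjsb dppxb qazjc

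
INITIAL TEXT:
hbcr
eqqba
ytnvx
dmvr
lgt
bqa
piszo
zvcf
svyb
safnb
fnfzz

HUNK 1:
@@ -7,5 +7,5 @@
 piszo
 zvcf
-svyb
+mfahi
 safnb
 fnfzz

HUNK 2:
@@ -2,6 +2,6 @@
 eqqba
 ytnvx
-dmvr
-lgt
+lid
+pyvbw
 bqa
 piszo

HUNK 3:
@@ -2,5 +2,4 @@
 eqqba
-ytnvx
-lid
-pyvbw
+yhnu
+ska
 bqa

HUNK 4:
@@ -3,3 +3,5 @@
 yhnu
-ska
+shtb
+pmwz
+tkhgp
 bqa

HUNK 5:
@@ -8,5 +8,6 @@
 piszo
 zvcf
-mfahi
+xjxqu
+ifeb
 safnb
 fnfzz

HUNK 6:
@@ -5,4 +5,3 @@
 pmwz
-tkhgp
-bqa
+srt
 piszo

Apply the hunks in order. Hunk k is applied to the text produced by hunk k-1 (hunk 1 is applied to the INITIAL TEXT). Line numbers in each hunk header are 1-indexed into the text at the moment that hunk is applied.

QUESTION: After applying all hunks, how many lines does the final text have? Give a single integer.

Answer: 12

Derivation:
Hunk 1: at line 7 remove [svyb] add [mfahi] -> 11 lines: hbcr eqqba ytnvx dmvr lgt bqa piszo zvcf mfahi safnb fnfzz
Hunk 2: at line 2 remove [dmvr,lgt] add [lid,pyvbw] -> 11 lines: hbcr eqqba ytnvx lid pyvbw bqa piszo zvcf mfahi safnb fnfzz
Hunk 3: at line 2 remove [ytnvx,lid,pyvbw] add [yhnu,ska] -> 10 lines: hbcr eqqba yhnu ska bqa piszo zvcf mfahi safnb fnfzz
Hunk 4: at line 3 remove [ska] add [shtb,pmwz,tkhgp] -> 12 lines: hbcr eqqba yhnu shtb pmwz tkhgp bqa piszo zvcf mfahi safnb fnfzz
Hunk 5: at line 8 remove [mfahi] add [xjxqu,ifeb] -> 13 lines: hbcr eqqba yhnu shtb pmwz tkhgp bqa piszo zvcf xjxqu ifeb safnb fnfzz
Hunk 6: at line 5 remove [tkhgp,bqa] add [srt] -> 12 lines: hbcr eqqba yhnu shtb pmwz srt piszo zvcf xjxqu ifeb safnb fnfzz
Final line count: 12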